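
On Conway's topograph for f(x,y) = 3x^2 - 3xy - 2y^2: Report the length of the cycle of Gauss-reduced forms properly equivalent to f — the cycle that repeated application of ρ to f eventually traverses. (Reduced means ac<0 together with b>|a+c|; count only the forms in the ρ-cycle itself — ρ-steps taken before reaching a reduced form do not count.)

D = 33, ⌊√D⌋ = 5
descent: ρ → (-2,3,3)  [lands on river]
river: ρ → (3,3,-2)
river: ρ → (-2,5,1)
river: ρ → (1,5,-2)
ρ-cycle length = 4 (tail of 1 descent step not counted)

4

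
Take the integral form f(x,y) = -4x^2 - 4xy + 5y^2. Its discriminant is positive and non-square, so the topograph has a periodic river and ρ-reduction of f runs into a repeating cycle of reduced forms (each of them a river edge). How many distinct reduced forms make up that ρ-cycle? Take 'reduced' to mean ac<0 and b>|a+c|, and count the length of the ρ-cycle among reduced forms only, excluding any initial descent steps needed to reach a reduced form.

D = 96, ⌊√D⌋ = 9
descent: ρ → (5,4,-4)  [lands on river]
river: ρ → (-4,4,5)
river: ρ → (5,6,-3)
river: ρ → (-3,6,5)
ρ-cycle length = 4 (tail of 1 descent step not counted)

4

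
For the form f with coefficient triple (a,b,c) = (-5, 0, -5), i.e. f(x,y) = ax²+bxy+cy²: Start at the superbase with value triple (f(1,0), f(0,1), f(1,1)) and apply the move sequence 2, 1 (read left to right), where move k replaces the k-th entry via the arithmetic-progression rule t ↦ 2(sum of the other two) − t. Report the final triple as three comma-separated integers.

start (-5,-5,-10) = (f(1,0),f(0,1),f(1,1))
replace slot 2: 2·((-5)+(-10)) − (-5) = -25 → (-5,-25,-10)
replace slot 1: 2·((-25)+(-10)) − (-5) = -65 → (-65,-25,-10)

-65,-25,-10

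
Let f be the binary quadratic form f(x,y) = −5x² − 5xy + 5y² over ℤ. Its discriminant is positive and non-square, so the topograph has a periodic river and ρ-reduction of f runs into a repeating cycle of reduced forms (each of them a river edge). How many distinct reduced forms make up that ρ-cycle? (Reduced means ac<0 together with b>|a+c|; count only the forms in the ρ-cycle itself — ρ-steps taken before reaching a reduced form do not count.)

D = 125, ⌊√D⌋ = 11
descent: ρ → (5,5,-5)  [lands on river]
river: ρ → (-5,5,5)
ρ-cycle length = 2 (tail of 1 descent step not counted)

2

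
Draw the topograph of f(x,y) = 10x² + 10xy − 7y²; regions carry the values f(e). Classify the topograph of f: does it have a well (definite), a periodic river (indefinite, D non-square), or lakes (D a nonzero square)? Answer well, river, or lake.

D = b²−4ac = 10² − 4·10·(-7) = 380
D > 0 non-square ⇒ indefinite ⇒ periodic river

river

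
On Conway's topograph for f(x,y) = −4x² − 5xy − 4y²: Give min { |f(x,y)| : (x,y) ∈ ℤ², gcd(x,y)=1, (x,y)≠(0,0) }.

translate: b→-3 (≡5 mod 8), so (4,5,4)→(4,-3,3)
flip: (4,-3,3)→(3,3,4)
reduced (well bottom): (3,3,4) with a≤c, −a<b≤a
well minimum |f| = |-3| = 3 (negative-definite)

3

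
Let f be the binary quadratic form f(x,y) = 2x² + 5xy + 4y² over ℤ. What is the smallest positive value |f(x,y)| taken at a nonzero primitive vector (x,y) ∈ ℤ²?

translate: b→1 (≡5 mod 4), so (2,5,4)→(2,1,1)
flip: (2,1,1)→(1,-1,2)
translate: b→1 (≡-1 mod 2), so (1,-1,2)→(1,1,2)
reduced (well bottom): (1,1,2) with a≤c, −a<b≤a
well minimum = a = 1

1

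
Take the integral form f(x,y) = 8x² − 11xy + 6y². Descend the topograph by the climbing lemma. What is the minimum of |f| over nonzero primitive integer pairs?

translate: b→5 (≡-11 mod 16), so (8,-11,6)→(8,5,3)
flip: (8,5,3)→(3,-5,8)
translate: b→1 (≡-5 mod 6), so (3,-5,8)→(3,1,6)
reduced (well bottom): (3,1,6) with a≤c, −a<b≤a
well minimum = a = 3

3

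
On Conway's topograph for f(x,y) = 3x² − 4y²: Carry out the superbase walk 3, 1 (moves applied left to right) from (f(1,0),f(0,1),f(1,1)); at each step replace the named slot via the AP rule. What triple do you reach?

start (3,-4,-1) = (f(1,0),f(0,1),f(1,1))
replace slot 3: 2·(3+(-4)) − (-1) = -1 → (3,-4,-1)
replace slot 1: 2·((-4)+(-1)) − 3 = -13 → (-13,-4,-1)

-13,-4,-1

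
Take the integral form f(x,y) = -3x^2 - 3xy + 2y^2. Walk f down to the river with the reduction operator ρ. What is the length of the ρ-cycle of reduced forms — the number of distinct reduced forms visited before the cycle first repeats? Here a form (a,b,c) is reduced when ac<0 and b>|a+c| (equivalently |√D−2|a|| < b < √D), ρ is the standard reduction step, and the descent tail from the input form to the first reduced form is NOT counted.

D = 33, ⌊√D⌋ = 5
descent: ρ → (2,3,-3)  [lands on river]
river: ρ → (-3,3,2)
river: ρ → (2,5,-1)
river: ρ → (-1,5,2)
ρ-cycle length = 4 (tail of 1 descent step not counted)

4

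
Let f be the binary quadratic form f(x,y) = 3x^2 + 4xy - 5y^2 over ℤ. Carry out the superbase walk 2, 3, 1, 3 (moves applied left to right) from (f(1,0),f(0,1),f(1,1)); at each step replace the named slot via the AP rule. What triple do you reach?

start (3,-5,2) = (f(1,0),f(0,1),f(1,1))
replace slot 2: 2·(3+2) − (-5) = 15 → (3,15,2)
replace slot 3: 2·(3+15) − 2 = 34 → (3,15,34)
replace slot 1: 2·(15+34) − 3 = 95 → (95,15,34)
replace slot 3: 2·(95+15) − 34 = 186 → (95,15,186)

95,15,186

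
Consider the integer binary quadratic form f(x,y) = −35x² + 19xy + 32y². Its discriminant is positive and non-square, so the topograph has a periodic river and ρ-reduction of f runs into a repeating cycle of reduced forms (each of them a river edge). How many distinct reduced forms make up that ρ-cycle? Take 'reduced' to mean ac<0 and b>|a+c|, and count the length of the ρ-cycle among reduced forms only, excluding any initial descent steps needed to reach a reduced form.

D = 4841, ⌊√D⌋ = 69
river: ρ → (32,45,-22)
river: ρ → (-22,43,34)
river: ρ → (34,25,-31)
river: ρ → (-31,37,28)
river: ρ → (28,19,-40)
river: ρ → (-40,61,7)
river: ρ → (7,65,-22)
river: ρ → (-22,67,4)
river: ρ → (4,69,-5)
river: ρ → (-5,61,56)
river: ρ → (56,51,-10)
river: ρ → (-10,69,2)
river: ρ → (2,67,-44)
river: ρ → (-44,21,25)
river: ρ → (25,29,-40)
river: ρ → (-40,51,14)
river: ρ → (14,61,-20)
river: ρ → (-20,59,17)
river: ρ → (17,43,-44)
river: ρ → (-44,45,16)
river: ρ → (16,51,-35)
river: ρ → (-35,19,32)
ρ-cycle length = 22 (tail of 0 descent steps not counted)

22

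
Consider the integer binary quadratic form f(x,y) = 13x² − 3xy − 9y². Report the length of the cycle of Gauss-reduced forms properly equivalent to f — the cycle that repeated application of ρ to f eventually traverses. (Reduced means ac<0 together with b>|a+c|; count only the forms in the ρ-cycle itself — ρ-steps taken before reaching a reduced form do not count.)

D = 477, ⌊√D⌋ = 21
descent: ρ → (-9,21,1)  [lands on river]
river: ρ → (1,21,-9)
river: ρ → (-9,15,7)
river: ρ → (7,13,-11)
river: ρ → (-11,9,9)
river: ρ → (9,9,-11)
river: ρ → (-11,13,7)
river: ρ → (7,15,-9)
ρ-cycle length = 8 (tail of 1 descent step not counted)

8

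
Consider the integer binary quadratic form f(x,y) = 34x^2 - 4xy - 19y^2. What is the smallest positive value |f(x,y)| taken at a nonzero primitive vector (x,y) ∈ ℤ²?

descent: ρ → (-19,42,11)  [lands on river]
river: ρ → (11,46,-11)
river: ρ → (-11,42,19)
river: ρ → (19,34,-19)
closes: descent 1, river 4
min |a| on river = 11

11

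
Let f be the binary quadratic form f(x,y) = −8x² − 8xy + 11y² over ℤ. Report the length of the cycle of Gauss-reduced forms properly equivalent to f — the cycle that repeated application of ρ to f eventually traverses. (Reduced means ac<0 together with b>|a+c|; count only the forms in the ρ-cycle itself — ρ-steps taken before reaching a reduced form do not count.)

D = 416, ⌊√D⌋ = 20
descent: ρ → (11,8,-8)  [lands on river]
river: ρ → (-8,8,11)
river: ρ → (11,14,-5)
river: ρ → (-5,16,8)
river: ρ → (8,16,-5)
river: ρ → (-5,14,11)
ρ-cycle length = 6 (tail of 1 descent step not counted)

6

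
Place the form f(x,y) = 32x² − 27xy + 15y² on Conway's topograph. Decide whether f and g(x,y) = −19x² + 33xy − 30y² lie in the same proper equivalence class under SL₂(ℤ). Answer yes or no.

D₁ = -1191, D₂ = -1191
f: flip: (32,-27,15)→(15,27,32)
f: translate: b→-3 (≡27 mod 30), so (15,27,32)→(15,-3,20)
f: reduced (well bottom): (15,-3,20) with a≤c, −a<b≤a
g is negative-definite; reduce −g:
−g: translate: b→5 (≡-33 mod 38), so (19,-33,30)→(19,5,16)
−g: flip: (19,5,16)→(16,-5,19)
−g: reduced (well bottom): (16,-5,19) with a≤c, −a<b≤a
flip sign back: reduced form of g is (-16,5,-19)
reduced forms (15, -3, 20) vs (-16, 5, -19) ⇒ inequivalent

no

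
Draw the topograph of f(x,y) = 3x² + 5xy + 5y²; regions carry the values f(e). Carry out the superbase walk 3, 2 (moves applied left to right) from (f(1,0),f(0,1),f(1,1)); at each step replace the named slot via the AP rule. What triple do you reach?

start (3,5,13) = (f(1,0),f(0,1),f(1,1))
replace slot 3: 2·(3+5) − 13 = 3 → (3,5,3)
replace slot 2: 2·(3+3) − 5 = 7 → (3,7,3)

3,7,3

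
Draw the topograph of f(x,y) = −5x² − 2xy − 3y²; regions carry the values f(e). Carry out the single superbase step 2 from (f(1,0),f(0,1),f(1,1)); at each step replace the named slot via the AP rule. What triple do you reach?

start (-5,-3,-10) = (f(1,0),f(0,1),f(1,1))
replace slot 2: 2·((-5)+(-10)) − (-3) = -27 → (-5,-27,-10)

-5,-27,-10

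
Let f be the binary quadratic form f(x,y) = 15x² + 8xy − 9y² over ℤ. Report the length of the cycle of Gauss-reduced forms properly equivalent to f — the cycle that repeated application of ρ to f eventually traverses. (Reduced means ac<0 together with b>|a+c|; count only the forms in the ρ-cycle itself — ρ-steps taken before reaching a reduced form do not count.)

D = 604, ⌊√D⌋ = 24
river: ρ → (-9,10,14)
river: ρ → (14,18,-5)
river: ρ → (-5,22,6)
river: ρ → (6,14,-17)
river: ρ → (-17,20,3)
river: ρ → (3,22,-10)
river: ρ → (-10,18,7)
river: ρ → (7,24,-1)
river: ρ → (-1,24,7)
river: ρ → (7,18,-10)
river: ρ → (-10,22,3)
river: ρ → (3,20,-17)
river: ρ → (-17,14,6)
river: ρ → (6,22,-5)
river: ρ → (-5,18,14)
river: ρ → (14,10,-9)
river: ρ → (-9,8,15)
river: ρ → (15,22,-2)
river: ρ → (-2,22,15)
river: ρ → (15,8,-9)
ρ-cycle length = 20 (tail of 0 descent steps not counted)

20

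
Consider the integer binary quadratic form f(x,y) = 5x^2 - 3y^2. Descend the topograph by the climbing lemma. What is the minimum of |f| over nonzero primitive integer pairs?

descent: ρ → (-3,6,2)  [lands on river]
river: ρ → (2,6,-3)
closes: descent 1, river 2
min |a| on river = 2

2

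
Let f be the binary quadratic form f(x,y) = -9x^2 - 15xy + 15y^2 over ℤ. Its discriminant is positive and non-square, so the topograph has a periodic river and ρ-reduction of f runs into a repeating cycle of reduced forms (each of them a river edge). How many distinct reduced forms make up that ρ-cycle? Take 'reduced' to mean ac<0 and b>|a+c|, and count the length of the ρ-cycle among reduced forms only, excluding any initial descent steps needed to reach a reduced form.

D = 765, ⌊√D⌋ = 27
descent: ρ → (15,15,-9)  [lands on river]
river: ρ → (-9,21,9)
river: ρ → (9,15,-15)
river: ρ → (-15,15,9)
river: ρ → (9,21,-9)
river: ρ → (-9,15,15)
ρ-cycle length = 6 (tail of 1 descent step not counted)

6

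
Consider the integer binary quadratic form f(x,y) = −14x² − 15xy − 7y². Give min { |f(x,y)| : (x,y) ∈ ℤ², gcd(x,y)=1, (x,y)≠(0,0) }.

translate: b→-13 (≡15 mod 28), so (14,15,7)→(14,-13,6)
flip: (14,-13,6)→(6,13,14)
translate: b→1 (≡13 mod 12), so (6,13,14)→(6,1,7)
reduced (well bottom): (6,1,7) with a≤c, −a<b≤a
well minimum |f| = |-6| = 6 (negative-definite)

6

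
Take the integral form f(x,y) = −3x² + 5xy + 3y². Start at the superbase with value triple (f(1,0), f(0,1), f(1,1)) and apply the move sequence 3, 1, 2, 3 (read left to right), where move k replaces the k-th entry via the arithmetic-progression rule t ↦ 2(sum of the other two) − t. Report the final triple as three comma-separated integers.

start (-3,3,5) = (f(1,0),f(0,1),f(1,1))
replace slot 3: 2·((-3)+3) − 5 = -5 → (-3,3,-5)
replace slot 1: 2·(3+(-5)) − (-3) = -1 → (-1,3,-5)
replace slot 2: 2·((-1)+(-5)) − 3 = -15 → (-1,-15,-5)
replace slot 3: 2·((-1)+(-15)) − (-5) = -27 → (-1,-15,-27)

-1,-15,-27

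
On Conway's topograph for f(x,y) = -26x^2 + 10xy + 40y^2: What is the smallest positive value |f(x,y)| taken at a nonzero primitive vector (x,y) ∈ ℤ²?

descent: ρ → (40,-10,-26)
descent: ρ → (-26,62,4)  [lands on river]
river: ρ → (4,58,-56)
river: ρ → (-56,54,6)
river: ρ → (6,54,-56)
river: ρ → (-56,58,4)
river: ρ → (4,62,-26)
river: ρ → (-26,42,24)
river: ρ → (24,54,-14)
river: ρ → (-14,58,16)
river: ρ → (16,38,-44)
river: ρ → (-44,50,10)
river: ρ → (10,50,-44)
river: ρ → (-44,38,16)
river: ρ → (16,58,-14)
river: ρ → (-14,54,24)
river: ρ → (24,42,-26)
closes: descent 2, river 16
min |a| on river = 4

4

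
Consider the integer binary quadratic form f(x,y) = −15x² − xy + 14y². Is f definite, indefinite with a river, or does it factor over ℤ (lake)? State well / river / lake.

D = b²−4ac = (-1)² − 4·(-15)·14 = 841
D = 29² is a perfect square ⇒ form factors over ℤ ⇒ lakes

lake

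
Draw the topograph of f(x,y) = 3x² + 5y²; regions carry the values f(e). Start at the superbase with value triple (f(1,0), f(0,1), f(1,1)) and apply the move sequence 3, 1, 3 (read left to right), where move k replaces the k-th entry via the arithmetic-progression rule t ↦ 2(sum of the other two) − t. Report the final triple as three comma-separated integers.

start (3,5,8) = (f(1,0),f(0,1),f(1,1))
replace slot 3: 2·(3+5) − 8 = 8 → (3,5,8)
replace slot 1: 2·(5+8) − 3 = 23 → (23,5,8)
replace slot 3: 2·(23+5) − 8 = 48 → (23,5,48)

23,5,48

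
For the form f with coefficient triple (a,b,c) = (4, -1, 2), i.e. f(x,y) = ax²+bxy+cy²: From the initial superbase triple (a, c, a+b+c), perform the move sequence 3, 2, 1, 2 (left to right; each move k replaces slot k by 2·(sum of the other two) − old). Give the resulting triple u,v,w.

start (4,2,5) = (f(1,0),f(0,1),f(1,1))
replace slot 3: 2·(4+2) − 5 = 7 → (4,2,7)
replace slot 2: 2·(4+7) − 2 = 20 → (4,20,7)
replace slot 1: 2·(20+7) − 4 = 50 → (50,20,7)
replace slot 2: 2·(50+7) − 20 = 94 → (50,94,7)

50,94,7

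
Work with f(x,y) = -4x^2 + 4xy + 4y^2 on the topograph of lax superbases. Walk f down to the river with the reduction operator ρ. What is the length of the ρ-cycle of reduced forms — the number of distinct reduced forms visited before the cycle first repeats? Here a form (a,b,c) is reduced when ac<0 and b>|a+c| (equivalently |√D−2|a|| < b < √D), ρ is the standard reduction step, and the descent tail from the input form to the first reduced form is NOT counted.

D = 80, ⌊√D⌋ = 8
river: ρ → (4,4,-4)
river: ρ → (-4,4,4)
ρ-cycle length = 2 (tail of 0 descent steps not counted)

2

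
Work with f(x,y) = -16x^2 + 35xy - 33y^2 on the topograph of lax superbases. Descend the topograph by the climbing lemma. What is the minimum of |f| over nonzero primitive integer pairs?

translate: b→-3 (≡-35 mod 32), so (16,-35,33)→(16,-3,14)
flip: (16,-3,14)→(14,3,16)
reduced (well bottom): (14,3,16) with a≤c, −a<b≤a
well minimum |f| = |-14| = 14 (negative-definite)

14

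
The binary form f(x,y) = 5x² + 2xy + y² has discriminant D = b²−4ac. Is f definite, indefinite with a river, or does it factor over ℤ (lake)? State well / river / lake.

D = b²−4ac = 2² − 4·5·1 = -16
D < 0 ⇒ definite ⇒ every region one sign ⇒ single well

well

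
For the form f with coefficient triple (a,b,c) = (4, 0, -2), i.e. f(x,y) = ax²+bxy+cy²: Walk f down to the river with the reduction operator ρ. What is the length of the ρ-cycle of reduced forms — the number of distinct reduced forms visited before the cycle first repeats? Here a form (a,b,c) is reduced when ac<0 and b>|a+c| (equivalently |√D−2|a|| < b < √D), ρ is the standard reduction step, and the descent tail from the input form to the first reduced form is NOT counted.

D = 32, ⌊√D⌋ = 5
descent: ρ → (-2,4,2)  [lands on river]
river: ρ → (2,4,-2)
ρ-cycle length = 2 (tail of 1 descent step not counted)

2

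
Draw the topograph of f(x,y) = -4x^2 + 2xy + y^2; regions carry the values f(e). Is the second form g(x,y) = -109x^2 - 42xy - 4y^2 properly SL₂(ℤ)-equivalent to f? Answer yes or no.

D₁ = 20, D₂ = 20
river cycle of f (length 2): (1, 4, -1), (-1, 4, 1)
river cycle of g (length 2): (1, 4, -1), (-1, 4, 1)
cycles coincide ⇒ equivalent

yes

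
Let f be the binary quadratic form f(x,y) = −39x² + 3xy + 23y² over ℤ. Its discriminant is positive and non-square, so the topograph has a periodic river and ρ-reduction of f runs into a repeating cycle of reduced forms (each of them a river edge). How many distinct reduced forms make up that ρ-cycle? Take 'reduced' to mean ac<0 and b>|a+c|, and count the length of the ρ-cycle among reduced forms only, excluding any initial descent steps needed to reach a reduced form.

D = 3597, ⌊√D⌋ = 59
descent: ρ → (23,43,-19)  [lands on river]
river: ρ → (-19,33,33)
river: ρ → (33,33,-19)
river: ρ → (-19,43,23)
river: ρ → (23,49,-13)
river: ρ → (-13,55,11)
river: ρ → (11,55,-13)
river: ρ → (-13,49,23)
ρ-cycle length = 8 (tail of 1 descent step not counted)

8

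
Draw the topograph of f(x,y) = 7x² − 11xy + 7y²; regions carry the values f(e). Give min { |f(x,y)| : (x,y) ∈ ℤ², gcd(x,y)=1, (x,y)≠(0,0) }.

translate: b→3 (≡-11 mod 14), so (7,-11,7)→(7,3,3)
flip: (7,3,3)→(3,-3,7)
translate: b→3 (≡-3 mod 6), so (3,-3,7)→(3,3,7)
reduced (well bottom): (3,3,7) with a≤c, −a<b≤a
well minimum = a = 3

3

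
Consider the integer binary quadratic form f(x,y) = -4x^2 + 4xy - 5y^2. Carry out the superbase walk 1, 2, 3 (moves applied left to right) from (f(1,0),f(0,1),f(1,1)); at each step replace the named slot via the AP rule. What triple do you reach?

start (-4,-5,-5) = (f(1,0),f(0,1),f(1,1))
replace slot 1: 2·((-5)+(-5)) − (-4) = -16 → (-16,-5,-5)
replace slot 2: 2·((-16)+(-5)) − (-5) = -37 → (-16,-37,-5)
replace slot 3: 2·((-16)+(-37)) − (-5) = -101 → (-16,-37,-101)

-16,-37,-101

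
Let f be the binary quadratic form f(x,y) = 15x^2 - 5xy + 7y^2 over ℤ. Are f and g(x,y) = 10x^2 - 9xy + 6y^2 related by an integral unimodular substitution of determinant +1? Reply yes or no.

D₁ = -395, D₂ = -159
discriminants differ ⇒ not SL₂(ℤ)-equivalent

no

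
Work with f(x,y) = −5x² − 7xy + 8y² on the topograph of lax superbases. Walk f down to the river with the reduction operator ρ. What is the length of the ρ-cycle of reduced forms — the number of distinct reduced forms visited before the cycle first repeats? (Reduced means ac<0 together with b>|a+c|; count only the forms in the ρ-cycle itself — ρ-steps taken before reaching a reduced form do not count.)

D = 209, ⌊√D⌋ = 14
descent: ρ → (8,7,-5)  [lands on river]
river: ρ → (-5,13,2)
river: ρ → (2,11,-11)
river: ρ → (-11,11,2)
river: ρ → (2,13,-5)
river: ρ → (-5,7,8)
river: ρ → (8,9,-4)
river: ρ → (-4,7,10)
river: ρ → (10,13,-1)
river: ρ → (-1,13,10)
river: ρ → (10,7,-4)
river: ρ → (-4,9,8)
ρ-cycle length = 12 (tail of 1 descent step not counted)

12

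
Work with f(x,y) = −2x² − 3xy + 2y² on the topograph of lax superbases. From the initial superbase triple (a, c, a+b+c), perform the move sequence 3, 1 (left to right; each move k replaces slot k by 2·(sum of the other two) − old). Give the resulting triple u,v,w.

start (-2,2,-3) = (f(1,0),f(0,1),f(1,1))
replace slot 3: 2·((-2)+2) − (-3) = 3 → (-2,2,3)
replace slot 1: 2·(2+3) − (-2) = 12 → (12,2,3)

12,2,3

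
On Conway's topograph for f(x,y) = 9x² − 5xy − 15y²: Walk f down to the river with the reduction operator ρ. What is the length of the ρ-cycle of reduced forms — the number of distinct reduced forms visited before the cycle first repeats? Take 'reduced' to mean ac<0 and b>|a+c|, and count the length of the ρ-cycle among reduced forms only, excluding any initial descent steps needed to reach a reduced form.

D = 565, ⌊√D⌋ = 23
descent: ρ → (-15,5,9)
descent: ρ → (9,13,-11)  [lands on river]
river: ρ → (-11,9,11)
river: ρ → (11,13,-9)
river: ρ → (-9,23,1)
river: ρ → (1,23,-9)
river: ρ → (-9,13,11)
river: ρ → (11,9,-11)
river: ρ → (-11,13,9)
river: ρ → (9,23,-1)
river: ρ → (-1,23,9)
ρ-cycle length = 10 (tail of 2 descent steps not counted)

10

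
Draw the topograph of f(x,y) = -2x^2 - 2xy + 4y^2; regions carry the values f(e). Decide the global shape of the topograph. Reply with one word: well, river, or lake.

D = b²−4ac = (-2)² − 4·(-2)·4 = 36
D = 6² is a perfect square ⇒ form factors over ℤ ⇒ lakes

lake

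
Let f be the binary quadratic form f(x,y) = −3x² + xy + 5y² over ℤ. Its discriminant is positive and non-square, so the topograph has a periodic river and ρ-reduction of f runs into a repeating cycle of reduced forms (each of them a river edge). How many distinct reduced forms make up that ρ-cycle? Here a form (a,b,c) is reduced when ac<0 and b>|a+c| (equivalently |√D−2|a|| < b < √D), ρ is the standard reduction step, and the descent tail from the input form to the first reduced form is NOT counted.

D = 61, ⌊√D⌋ = 7
descent: ρ → (5,-1,-3)
descent: ρ → (-3,7,1)  [lands on river]
river: ρ → (1,7,-3)
river: ρ → (-3,5,3)
river: ρ → (3,7,-1)
river: ρ → (-1,7,3)
river: ρ → (3,5,-3)
ρ-cycle length = 6 (tail of 2 descent steps not counted)

6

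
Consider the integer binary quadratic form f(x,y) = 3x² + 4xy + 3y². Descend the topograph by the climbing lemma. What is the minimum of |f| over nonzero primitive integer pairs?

translate: b→-2 (≡4 mod 6), so (3,4,3)→(3,-2,2)
flip: (3,-2,2)→(2,2,3)
reduced (well bottom): (2,2,3) with a≤c, −a<b≤a
well minimum = a = 2

2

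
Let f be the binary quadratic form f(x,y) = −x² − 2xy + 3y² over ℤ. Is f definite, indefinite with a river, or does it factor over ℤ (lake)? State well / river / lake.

D = b²−4ac = (-2)² − 4·(-1)·3 = 16
D = 4² is a perfect square ⇒ form factors over ℤ ⇒ lakes

lake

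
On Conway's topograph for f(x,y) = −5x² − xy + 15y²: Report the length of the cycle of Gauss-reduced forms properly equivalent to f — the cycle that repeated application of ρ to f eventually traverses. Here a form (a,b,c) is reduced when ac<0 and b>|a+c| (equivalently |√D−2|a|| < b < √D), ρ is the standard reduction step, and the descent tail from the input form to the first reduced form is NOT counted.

D = 301, ⌊√D⌋ = 17
descent: ρ → (15,1,-5)
descent: ρ → (-5,9,11)  [lands on river]
river: ρ → (11,13,-3)
river: ρ → (-3,17,1)
river: ρ → (1,17,-3)
river: ρ → (-3,13,11)
river: ρ → (11,9,-5)
river: ρ → (-5,11,9)
river: ρ → (9,7,-7)
river: ρ → (-7,7,9)
river: ρ → (9,11,-5)
ρ-cycle length = 10 (tail of 2 descent steps not counted)

10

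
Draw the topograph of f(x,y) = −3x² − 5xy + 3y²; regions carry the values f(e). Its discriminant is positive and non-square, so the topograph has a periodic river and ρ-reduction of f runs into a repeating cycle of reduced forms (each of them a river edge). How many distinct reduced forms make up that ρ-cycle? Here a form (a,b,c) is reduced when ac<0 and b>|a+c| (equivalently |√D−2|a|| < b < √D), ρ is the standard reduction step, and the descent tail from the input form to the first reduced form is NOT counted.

D = 61, ⌊√D⌋ = 7
descent: ρ → (3,5,-3)  [lands on river]
river: ρ → (-3,7,1)
river: ρ → (1,7,-3)
river: ρ → (-3,5,3)
river: ρ → (3,7,-1)
river: ρ → (-1,7,3)
ρ-cycle length = 6 (tail of 1 descent step not counted)

6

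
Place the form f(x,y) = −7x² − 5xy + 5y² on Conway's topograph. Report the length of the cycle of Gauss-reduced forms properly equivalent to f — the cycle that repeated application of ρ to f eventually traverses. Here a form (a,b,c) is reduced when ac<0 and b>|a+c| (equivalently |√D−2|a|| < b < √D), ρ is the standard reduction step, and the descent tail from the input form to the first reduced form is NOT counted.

D = 165, ⌊√D⌋ = 12
descent: ρ → (5,5,-7)  [lands on river]
river: ρ → (-7,9,3)
river: ρ → (3,9,-7)
river: ρ → (-7,5,5)
ρ-cycle length = 4 (tail of 1 descent step not counted)

4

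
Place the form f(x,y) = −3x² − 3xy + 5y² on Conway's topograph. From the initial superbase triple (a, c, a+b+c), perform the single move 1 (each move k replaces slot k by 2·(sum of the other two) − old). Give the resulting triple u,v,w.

start (-3,5,-1) = (f(1,0),f(0,1),f(1,1))
replace slot 1: 2·(5+(-1)) − (-3) = 11 → (11,5,-1)

11,5,-1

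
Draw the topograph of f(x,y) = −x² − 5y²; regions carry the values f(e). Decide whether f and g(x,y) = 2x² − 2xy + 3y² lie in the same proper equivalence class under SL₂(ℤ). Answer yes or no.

D₁ = -20, D₂ = -20
f is negative-definite; reduce −f:
−f: reduced (well bottom): (1,0,5) with a≤c, −a<b≤a
flip sign back: reduced form of f is (-1,0,-5)
g: translate: b→2 (≡-2 mod 4), so (2,-2,3)→(2,2,3)
g: reduced (well bottom): (2,2,3) with a≤c, −a<b≤a
reduced forms (-1, 0, -5) vs (2, 2, 3) ⇒ inequivalent

no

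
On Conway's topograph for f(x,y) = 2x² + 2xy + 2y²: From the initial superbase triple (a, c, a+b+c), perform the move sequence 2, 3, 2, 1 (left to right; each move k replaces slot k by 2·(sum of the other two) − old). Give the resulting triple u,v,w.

start (2,2,6) = (f(1,0),f(0,1),f(1,1))
replace slot 2: 2·(2+6) − 2 = 14 → (2,14,6)
replace slot 3: 2·(2+14) − 6 = 26 → (2,14,26)
replace slot 2: 2·(2+26) − 14 = 42 → (2,42,26)
replace slot 1: 2·(42+26) − 2 = 134 → (134,42,26)

134,42,26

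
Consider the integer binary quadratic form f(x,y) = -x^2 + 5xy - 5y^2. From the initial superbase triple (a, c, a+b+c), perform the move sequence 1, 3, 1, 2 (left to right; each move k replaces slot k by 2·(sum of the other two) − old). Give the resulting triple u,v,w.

start (-1,-5,-1) = (f(1,0),f(0,1),f(1,1))
replace slot 1: 2·((-5)+(-1)) − (-1) = -11 → (-11,-5,-1)
replace slot 3: 2·((-11)+(-5)) − (-1) = -31 → (-11,-5,-31)
replace slot 1: 2·((-5)+(-31)) − (-11) = -61 → (-61,-5,-31)
replace slot 2: 2·((-61)+(-31)) − (-5) = -179 → (-61,-179,-31)

-61,-179,-31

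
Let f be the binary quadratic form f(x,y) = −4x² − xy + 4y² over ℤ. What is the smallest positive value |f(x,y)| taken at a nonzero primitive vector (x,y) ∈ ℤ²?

descent: ρ → (4,1,-4)  [lands on river]
river: ρ → (-4,7,1)
river: ρ → (1,7,-4)
river: ρ → (-4,1,4)
river: ρ → (4,7,-1)
river: ρ → (-1,7,4)
closes: descent 1, river 6
min |a| on river = 1

1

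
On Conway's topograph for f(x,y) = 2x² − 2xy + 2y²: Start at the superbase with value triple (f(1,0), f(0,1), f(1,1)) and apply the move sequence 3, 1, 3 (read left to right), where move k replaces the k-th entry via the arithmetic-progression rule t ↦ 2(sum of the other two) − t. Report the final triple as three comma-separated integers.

start (2,2,2) = (f(1,0),f(0,1),f(1,1))
replace slot 3: 2·(2+2) − 2 = 6 → (2,2,6)
replace slot 1: 2·(2+6) − 2 = 14 → (14,2,6)
replace slot 3: 2·(14+2) − 6 = 26 → (14,2,26)

14,2,26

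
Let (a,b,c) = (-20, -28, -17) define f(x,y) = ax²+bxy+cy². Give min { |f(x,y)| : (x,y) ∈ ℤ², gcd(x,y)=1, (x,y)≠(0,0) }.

translate: b→-12 (≡28 mod 40), so (20,28,17)→(20,-12,9)
flip: (20,-12,9)→(9,12,20)
translate: b→-6 (≡12 mod 18), so (9,12,20)→(9,-6,17)
reduced (well bottom): (9,-6,17) with a≤c, −a<b≤a
well minimum |f| = |-9| = 9 (negative-definite)

9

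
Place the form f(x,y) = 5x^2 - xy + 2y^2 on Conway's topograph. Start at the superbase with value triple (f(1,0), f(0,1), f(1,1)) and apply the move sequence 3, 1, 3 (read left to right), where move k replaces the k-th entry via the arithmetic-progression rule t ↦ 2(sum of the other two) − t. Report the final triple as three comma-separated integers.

start (5,2,6) = (f(1,0),f(0,1),f(1,1))
replace slot 3: 2·(5+2) − 6 = 8 → (5,2,8)
replace slot 1: 2·(2+8) − 5 = 15 → (15,2,8)
replace slot 3: 2·(15+2) − 8 = 26 → (15,2,26)

15,2,26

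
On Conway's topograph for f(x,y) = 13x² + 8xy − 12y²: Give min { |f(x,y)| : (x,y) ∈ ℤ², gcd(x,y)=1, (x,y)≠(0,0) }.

river: ρ → (-12,16,9)
river: ρ → (9,20,-8)
river: ρ → (-8,12,17)
river: ρ → (17,22,-3)
river: ρ → (-3,26,1)
river: ρ → (1,26,-3)
river: ρ → (-3,22,17)
river: ρ → (17,12,-8)
river: ρ → (-8,20,9)
river: ρ → (9,16,-12)
river: ρ → (-12,8,13)
river: ρ → (13,18,-7)
river: ρ → (-7,24,4)
river: ρ → (4,24,-7)
river: ρ → (-7,18,13)
river: ρ → (13,8,-12)
closes: descent 0, river 16
min |a| on river = 1

1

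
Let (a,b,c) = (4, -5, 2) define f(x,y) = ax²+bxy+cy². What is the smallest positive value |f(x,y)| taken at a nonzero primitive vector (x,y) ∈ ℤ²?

translate: b→3 (≡-5 mod 8), so (4,-5,2)→(4,3,1)
flip: (4,3,1)→(1,-3,4)
translate: b→1 (≡-3 mod 2), so (1,-3,4)→(1,1,2)
reduced (well bottom): (1,1,2) with a≤c, −a<b≤a
well minimum = a = 1

1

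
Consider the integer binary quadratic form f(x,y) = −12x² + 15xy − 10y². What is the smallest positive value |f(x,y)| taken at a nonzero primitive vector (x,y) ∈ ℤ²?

translate: b→9 (≡-15 mod 24), so (12,-15,10)→(12,9,7)
flip: (12,9,7)→(7,-9,12)
translate: b→5 (≡-9 mod 14), so (7,-9,12)→(7,5,10)
reduced (well bottom): (7,5,10) with a≤c, −a<b≤a
well minimum |f| = |-7| = 7 (negative-definite)

7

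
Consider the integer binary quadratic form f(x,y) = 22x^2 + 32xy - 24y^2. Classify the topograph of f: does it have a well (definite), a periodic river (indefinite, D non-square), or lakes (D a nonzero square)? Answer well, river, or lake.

D = b²−4ac = 32² − 4·22·(-24) = 3136
D = 56² is a perfect square ⇒ form factors over ℤ ⇒ lakes

lake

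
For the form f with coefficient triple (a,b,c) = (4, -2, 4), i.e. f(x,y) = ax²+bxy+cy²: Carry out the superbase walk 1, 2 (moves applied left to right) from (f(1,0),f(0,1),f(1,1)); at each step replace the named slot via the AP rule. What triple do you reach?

start (4,4,6) = (f(1,0),f(0,1),f(1,1))
replace slot 1: 2·(4+6) − 4 = 16 → (16,4,6)
replace slot 2: 2·(16+6) − 4 = 40 → (16,40,6)

16,40,6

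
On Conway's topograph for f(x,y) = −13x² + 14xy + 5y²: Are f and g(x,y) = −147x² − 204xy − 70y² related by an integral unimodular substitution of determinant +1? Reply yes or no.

D₁ = 456, D₂ = 456
river cycle of f (length 10): (5, 16, -10), (-10, 4, 11), (11, 18, -3), (-3, 18, 11), (11, 4, -10), (-10, 16, 5), (5, 14, -13), (-13, 12, 6), (6, 12, -13), (-13, 14, 5)
river cycle of g (length 10): (-13, 14, 5), (5, 16, -10), (-10, 4, 11), (11, 18, -3), (-3, 18, 11), (11, 4, -10), (-10, 16, 5), (5, 14, -13), (-13, 12, 6), (6, 12, -13)
cycles coincide ⇒ equivalent

yes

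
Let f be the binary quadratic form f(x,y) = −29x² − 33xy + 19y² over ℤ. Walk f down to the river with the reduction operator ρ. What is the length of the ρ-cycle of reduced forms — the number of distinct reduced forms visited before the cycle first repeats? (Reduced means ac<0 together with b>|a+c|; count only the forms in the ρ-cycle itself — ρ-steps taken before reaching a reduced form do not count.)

D = 3293, ⌊√D⌋ = 57
descent: ρ → (19,33,-29)  [lands on river]
river: ρ → (-29,25,23)
river: ρ → (23,21,-31)
river: ρ → (-31,41,13)
river: ρ → (13,37,-37)
river: ρ → (-37,37,13)
river: ρ → (13,41,-31)
river: ρ → (-31,21,23)
river: ρ → (23,25,-29)
river: ρ → (-29,33,19)
river: ρ → (19,43,-19)
river: ρ → (-19,33,29)
river: ρ → (29,25,-23)
river: ρ → (-23,21,31)
river: ρ → (31,41,-13)
river: ρ → (-13,37,37)
river: ρ → (37,37,-13)
river: ρ → (-13,41,31)
river: ρ → (31,21,-23)
river: ρ → (-23,25,29)
river: ρ → (29,33,-19)
river: ρ → (-19,43,19)
ρ-cycle length = 22 (tail of 1 descent step not counted)

22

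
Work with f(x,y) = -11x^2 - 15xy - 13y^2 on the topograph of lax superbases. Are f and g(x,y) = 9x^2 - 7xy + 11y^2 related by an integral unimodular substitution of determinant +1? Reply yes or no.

D₁ = -347, D₂ = -347
f is negative-definite; reduce −f:
−f: translate: b→-7 (≡15 mod 22), so (11,15,13)→(11,-7,9)
−f: flip: (11,-7,9)→(9,7,11)
−f: reduced (well bottom): (9,7,11) with a≤c, −a<b≤a
flip sign back: reduced form of f is (-9,-7,-11)
g: reduced (well bottom): (9,-7,11) with a≤c, −a<b≤a
reduced forms (-9, -7, -11) vs (9, -7, 11) ⇒ inequivalent

no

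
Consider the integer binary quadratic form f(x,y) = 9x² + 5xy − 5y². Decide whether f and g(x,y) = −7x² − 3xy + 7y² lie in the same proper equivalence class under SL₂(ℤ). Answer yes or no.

D₁ = 205, D₂ = 205
river cycle of f (length 4): (-5, 5, 9), (9, 13, -1), (-1, 13, 9), (9, 5, -5)
river cycle of g (length 4): (7, 3, -7), (-7, 11, 3), (3, 13, -3), (-3, 11, 7)
cycles differ ⇒ inequivalent

no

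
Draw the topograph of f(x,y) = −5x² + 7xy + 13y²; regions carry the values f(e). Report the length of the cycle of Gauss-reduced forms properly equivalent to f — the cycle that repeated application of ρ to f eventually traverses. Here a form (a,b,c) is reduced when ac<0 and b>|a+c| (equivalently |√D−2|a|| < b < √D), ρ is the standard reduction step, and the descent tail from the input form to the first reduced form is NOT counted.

D = 309, ⌊√D⌋ = 17
descent: ρ → (13,-7,-5)
descent: ρ → (-5,17,1)  [lands on river]
river: ρ → (1,17,-5)
river: ρ → (-5,13,7)
river: ρ → (7,15,-3)
river: ρ → (-3,15,7)
river: ρ → (7,13,-5)
ρ-cycle length = 6 (tail of 2 descent steps not counted)

6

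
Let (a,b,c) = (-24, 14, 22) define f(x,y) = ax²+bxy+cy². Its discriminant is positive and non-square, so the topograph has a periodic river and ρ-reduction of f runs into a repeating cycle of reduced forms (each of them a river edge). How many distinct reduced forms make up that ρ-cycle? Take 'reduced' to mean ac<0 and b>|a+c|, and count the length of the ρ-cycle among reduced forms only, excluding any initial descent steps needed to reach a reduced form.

D = 2308, ⌊√D⌋ = 48
river: ρ → (22,30,-16)
river: ρ → (-16,34,18)
river: ρ → (18,38,-12)
river: ρ → (-12,34,24)
river: ρ → (24,14,-22)
river: ρ → (-22,30,16)
river: ρ → (16,34,-18)
river: ρ → (-18,38,12)
river: ρ → (12,34,-24)
river: ρ → (-24,14,22)
ρ-cycle length = 10 (tail of 0 descent steps not counted)

10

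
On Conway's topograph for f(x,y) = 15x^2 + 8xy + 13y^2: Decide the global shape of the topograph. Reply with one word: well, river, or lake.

D = b²−4ac = 8² − 4·15·13 = -716
D < 0 ⇒ definite ⇒ every region one sign ⇒ single well

well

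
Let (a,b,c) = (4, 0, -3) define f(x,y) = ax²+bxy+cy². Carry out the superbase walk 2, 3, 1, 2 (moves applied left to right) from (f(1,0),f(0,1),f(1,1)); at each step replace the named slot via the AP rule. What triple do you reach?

start (4,-3,1) = (f(1,0),f(0,1),f(1,1))
replace slot 2: 2·(4+1) − (-3) = 13 → (4,13,1)
replace slot 3: 2·(4+13) − 1 = 33 → (4,13,33)
replace slot 1: 2·(13+33) − 4 = 88 → (88,13,33)
replace slot 2: 2·(88+33) − 13 = 229 → (88,229,33)

88,229,33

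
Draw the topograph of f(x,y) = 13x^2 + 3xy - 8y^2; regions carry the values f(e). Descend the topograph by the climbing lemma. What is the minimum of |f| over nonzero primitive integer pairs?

descent: ρ → (-8,13,8)  [lands on river]
river: ρ → (8,19,-2)
river: ρ → (-2,17,17)
river: ρ → (17,17,-2)
river: ρ → (-2,19,8)
river: ρ → (8,13,-8)
river: ρ → (-8,19,2)
river: ρ → (2,17,-17)
river: ρ → (-17,17,2)
river: ρ → (2,19,-8)
closes: descent 1, river 10
min |a| on river = 2

2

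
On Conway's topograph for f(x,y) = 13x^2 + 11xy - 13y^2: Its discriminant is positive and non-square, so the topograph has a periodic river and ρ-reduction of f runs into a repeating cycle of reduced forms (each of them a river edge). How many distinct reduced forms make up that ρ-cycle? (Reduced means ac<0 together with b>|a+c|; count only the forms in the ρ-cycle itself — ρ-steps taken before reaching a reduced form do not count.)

D = 797, ⌊√D⌋ = 28
river: ρ → (-13,15,11)
river: ρ → (11,7,-17)
river: ρ → (-17,27,1)
river: ρ → (1,27,-17)
river: ρ → (-17,7,11)
river: ρ → (11,15,-13)
river: ρ → (-13,11,13)
river: ρ → (13,15,-11)
river: ρ → (-11,7,17)
river: ρ → (17,27,-1)
river: ρ → (-1,27,17)
river: ρ → (17,7,-11)
river: ρ → (-11,15,13)
river: ρ → (13,11,-13)
ρ-cycle length = 14 (tail of 0 descent steps not counted)

14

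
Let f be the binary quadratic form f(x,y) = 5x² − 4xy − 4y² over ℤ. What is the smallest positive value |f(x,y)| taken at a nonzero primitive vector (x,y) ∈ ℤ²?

descent: ρ → (-4,4,5)  [lands on river]
river: ρ → (5,6,-3)
river: ρ → (-3,6,5)
river: ρ → (5,4,-4)
closes: descent 1, river 4
min |a| on river = 3

3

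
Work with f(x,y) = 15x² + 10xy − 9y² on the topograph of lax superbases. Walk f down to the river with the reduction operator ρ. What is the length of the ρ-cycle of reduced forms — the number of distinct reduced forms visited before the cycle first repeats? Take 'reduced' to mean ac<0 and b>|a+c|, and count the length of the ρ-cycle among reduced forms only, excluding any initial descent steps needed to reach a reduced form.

D = 640, ⌊√D⌋ = 25
river: ρ → (-9,8,16)
river: ρ → (16,24,-1)
river: ρ → (-1,24,16)
river: ρ → (16,8,-9)
river: ρ → (-9,10,15)
river: ρ → (15,20,-4)
river: ρ → (-4,20,15)
river: ρ → (15,10,-9)
ρ-cycle length = 8 (tail of 0 descent steps not counted)

8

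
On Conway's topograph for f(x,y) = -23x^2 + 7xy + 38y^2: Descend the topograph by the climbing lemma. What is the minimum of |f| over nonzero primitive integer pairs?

descent: ρ → (38,-7,-23)
descent: ρ → (-23,53,8)  [lands on river]
river: ρ → (8,59,-2)
river: ρ → (-2,57,37)
river: ρ → (37,17,-22)
river: ρ → (-22,27,32)
river: ρ → (32,37,-17)
river: ρ → (-17,31,38)
river: ρ → (38,45,-10)
river: ρ → (-10,55,13)
river: ρ → (13,49,-22)
river: ρ → (-22,39,23)
river: ρ → (23,53,-8)
river: ρ → (-8,59,2)
river: ρ → (2,57,-37)
river: ρ → (-37,17,22)
river: ρ → (22,27,-32)
river: ρ → (-32,37,17)
river: ρ → (17,31,-38)
river: ρ → (-38,45,10)
river: ρ → (10,55,-13)
river: ρ → (-13,49,22)
river: ρ → (22,39,-23)
closes: descent 2, river 22
min |a| on river = 2

2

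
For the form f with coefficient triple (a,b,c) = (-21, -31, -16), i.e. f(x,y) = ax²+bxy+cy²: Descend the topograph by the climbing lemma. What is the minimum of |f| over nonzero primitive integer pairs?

translate: b→-11 (≡31 mod 42), so (21,31,16)→(21,-11,6)
flip: (21,-11,6)→(6,11,21)
translate: b→-1 (≡11 mod 12), so (6,11,21)→(6,-1,16)
reduced (well bottom): (6,-1,16) with a≤c, −a<b≤a
well minimum |f| = |-6| = 6 (negative-definite)

6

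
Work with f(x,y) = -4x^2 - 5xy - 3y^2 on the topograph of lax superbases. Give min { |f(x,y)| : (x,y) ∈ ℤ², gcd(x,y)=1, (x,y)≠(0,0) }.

translate: b→-3 (≡5 mod 8), so (4,5,3)→(4,-3,2)
flip: (4,-3,2)→(2,3,4)
translate: b→-1 (≡3 mod 4), so (2,3,4)→(2,-1,3)
reduced (well bottom): (2,-1,3) with a≤c, −a<b≤a
well minimum |f| = |-2| = 2 (negative-definite)

2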